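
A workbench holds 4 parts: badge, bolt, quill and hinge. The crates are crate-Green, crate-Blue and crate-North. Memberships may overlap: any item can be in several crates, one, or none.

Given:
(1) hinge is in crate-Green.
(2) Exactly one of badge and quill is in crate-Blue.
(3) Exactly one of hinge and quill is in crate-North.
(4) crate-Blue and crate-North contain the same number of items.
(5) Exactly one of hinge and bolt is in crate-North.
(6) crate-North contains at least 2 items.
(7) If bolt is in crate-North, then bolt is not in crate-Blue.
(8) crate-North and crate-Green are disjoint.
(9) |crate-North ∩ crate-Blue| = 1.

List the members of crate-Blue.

crate-Blue = {hinge, quill}

From (1): hinge ∈ crate-Green.
(8) (disjoint): hinge ∉ crate-North.
(3) (exactly one): quill ∈ crate-North.
(5) (exactly one): bolt ∈ crate-North.
(7): bolt ∉ crate-Blue.
(8) (disjoint): bolt ∉ crate-Green.
(8) (disjoint): quill ∉ crate-Green.
Suppose badge ∈ crate-Blue: no assignment then satisfies all the clues, so badge ∉ crate-Blue.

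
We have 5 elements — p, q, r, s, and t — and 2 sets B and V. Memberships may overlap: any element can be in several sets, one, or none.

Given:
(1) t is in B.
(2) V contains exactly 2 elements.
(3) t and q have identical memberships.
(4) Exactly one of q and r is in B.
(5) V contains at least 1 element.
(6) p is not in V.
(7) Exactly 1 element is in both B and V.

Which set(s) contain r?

From (1): t ∈ B.
From (6): p ∉ V.
(3): q matches t: q ∈ B.
(4) (exactly one): r ∉ B.
Suppose r ∉ V: no assignment then satisfies all the clues, so r ∈ V.

r: V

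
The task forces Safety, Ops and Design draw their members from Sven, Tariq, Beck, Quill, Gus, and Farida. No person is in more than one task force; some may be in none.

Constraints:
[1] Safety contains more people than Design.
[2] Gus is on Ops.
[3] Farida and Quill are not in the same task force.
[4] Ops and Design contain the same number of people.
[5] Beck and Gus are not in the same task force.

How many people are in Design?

1

From (2): Gus ∈ Ops.
(5): Beck ∉ Ops.
Suppose Sven ∈ Ops: no assignment then satisfies all the clues, so Sven ∉ Ops.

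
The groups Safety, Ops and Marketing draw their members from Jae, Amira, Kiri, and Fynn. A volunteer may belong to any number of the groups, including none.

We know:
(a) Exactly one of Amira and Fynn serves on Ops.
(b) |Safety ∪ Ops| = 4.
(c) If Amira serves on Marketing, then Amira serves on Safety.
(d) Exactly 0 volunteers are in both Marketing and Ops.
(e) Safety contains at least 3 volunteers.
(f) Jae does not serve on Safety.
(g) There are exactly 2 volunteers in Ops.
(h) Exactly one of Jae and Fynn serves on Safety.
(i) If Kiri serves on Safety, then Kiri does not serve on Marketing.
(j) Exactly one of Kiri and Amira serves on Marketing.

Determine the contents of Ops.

Ops = {Fynn, Jae}

From (f): Jae ∉ Safety.
(e): only 3 candidates remain for Safety, so all are in.
(i): Kiri ∉ Marketing.
(j) (exactly one): Amira ∈ Marketing.
Suppose Jae ∉ Ops: no assignment then satisfies all the clues, so Jae ∈ Ops.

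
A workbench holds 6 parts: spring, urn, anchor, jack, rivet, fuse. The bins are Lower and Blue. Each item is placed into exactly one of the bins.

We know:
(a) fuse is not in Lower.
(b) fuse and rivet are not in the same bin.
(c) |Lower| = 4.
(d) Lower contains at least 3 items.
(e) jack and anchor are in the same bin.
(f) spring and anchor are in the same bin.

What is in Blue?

Blue = {fuse, urn}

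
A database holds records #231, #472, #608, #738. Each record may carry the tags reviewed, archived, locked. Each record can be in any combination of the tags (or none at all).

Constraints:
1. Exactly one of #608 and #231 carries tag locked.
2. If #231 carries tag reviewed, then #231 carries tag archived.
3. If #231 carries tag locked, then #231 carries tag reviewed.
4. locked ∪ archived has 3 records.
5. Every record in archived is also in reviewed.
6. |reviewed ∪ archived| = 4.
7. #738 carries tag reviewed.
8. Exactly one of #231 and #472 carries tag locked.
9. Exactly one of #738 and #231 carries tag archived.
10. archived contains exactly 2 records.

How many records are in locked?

2

From (7): #738 ∈ reviewed.
Suppose #231 ∉ reviewed: no assignment then satisfies all the clues, so #231 ∈ reviewed.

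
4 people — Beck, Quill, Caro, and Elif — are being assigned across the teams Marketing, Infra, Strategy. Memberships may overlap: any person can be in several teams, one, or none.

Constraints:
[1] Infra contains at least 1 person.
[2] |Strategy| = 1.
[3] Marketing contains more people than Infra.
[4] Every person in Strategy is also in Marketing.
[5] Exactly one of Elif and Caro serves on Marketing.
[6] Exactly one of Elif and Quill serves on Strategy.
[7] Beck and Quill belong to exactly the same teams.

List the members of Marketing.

Marketing = {Beck, Elif, Quill}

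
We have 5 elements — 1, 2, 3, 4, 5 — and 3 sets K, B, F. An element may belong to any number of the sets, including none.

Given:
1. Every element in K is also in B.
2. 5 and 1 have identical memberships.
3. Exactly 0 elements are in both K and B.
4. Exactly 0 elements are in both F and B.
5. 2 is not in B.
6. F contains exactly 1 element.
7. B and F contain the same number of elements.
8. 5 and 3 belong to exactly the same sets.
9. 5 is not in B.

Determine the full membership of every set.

From (5): 2 ∉ B.
From (9): 5 ∉ B.
(1) contrapositive: 2 ∉ K.
(1) contrapositive: 5 ∉ K.
(2): 1 matches 5: 1 ∉ K.
(2): 1 matches 5: 1 ∉ B.
(8): 3 matches 5: 3 ∉ K.
(8): 3 matches 5: 3 ∉ B.
Suppose 1 ∈ F: no assignment then satisfies all the clues, so 1 ∉ F.

K = {}; B = {4}; F = {2}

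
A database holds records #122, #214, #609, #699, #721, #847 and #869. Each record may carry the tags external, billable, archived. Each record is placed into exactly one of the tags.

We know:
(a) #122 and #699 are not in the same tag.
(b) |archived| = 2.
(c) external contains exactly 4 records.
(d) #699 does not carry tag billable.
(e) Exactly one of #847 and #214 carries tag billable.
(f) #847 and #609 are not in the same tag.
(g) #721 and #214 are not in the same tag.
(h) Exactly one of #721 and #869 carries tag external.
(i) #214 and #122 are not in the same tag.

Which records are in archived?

archived = {#122, #721}

From (d): #699 ∉ billable.
Suppose #122 ∉ archived: no assignment then satisfies all the clues, so #122 ∈ archived.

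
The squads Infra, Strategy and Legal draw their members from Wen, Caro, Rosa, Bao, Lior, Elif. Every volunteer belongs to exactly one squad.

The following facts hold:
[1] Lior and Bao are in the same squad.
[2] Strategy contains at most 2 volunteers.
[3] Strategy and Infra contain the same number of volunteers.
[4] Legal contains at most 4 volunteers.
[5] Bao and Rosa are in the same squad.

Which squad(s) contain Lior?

Lior: Legal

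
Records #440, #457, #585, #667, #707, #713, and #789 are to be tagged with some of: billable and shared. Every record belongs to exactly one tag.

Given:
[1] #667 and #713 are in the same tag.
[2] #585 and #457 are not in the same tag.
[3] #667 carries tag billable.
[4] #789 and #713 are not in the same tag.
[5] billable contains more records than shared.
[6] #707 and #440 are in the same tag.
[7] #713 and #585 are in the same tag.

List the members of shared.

From (3): #667 ∈ billable.
(1): #713 matches #667: #713 ∈ billable.
(4): #789 ∉ billable.
(7): #585 matches #713: #585 ∈ billable.
Only one tag left: #789 ∈ shared.
(2): #457 ∉ billable.
Only one tag left: #457 ∈ shared.
Suppose #440 ∈ shared: no assignment then satisfies all the clues, so #440 ∉ shared.

shared = {#457, #789}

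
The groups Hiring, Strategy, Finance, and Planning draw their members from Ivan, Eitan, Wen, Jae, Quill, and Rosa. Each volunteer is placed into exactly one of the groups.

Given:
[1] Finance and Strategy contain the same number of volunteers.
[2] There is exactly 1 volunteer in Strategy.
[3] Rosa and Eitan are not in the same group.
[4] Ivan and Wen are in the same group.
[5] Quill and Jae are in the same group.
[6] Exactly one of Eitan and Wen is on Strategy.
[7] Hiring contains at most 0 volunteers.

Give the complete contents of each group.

(7): Hiring already has 0, so the rest are out.
Suppose Ivan ∈ Strategy: no assignment then satisfies all the clues, so Ivan ∉ Strategy.

Hiring = {}; Strategy = {Eitan}; Finance = {Rosa}; Planning = {Ivan, Jae, Quill, Wen}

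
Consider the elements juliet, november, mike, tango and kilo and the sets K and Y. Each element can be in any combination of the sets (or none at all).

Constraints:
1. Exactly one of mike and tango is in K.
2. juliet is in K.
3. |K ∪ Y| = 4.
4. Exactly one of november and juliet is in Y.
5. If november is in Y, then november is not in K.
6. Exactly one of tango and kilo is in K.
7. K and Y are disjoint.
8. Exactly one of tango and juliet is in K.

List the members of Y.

Y = {november}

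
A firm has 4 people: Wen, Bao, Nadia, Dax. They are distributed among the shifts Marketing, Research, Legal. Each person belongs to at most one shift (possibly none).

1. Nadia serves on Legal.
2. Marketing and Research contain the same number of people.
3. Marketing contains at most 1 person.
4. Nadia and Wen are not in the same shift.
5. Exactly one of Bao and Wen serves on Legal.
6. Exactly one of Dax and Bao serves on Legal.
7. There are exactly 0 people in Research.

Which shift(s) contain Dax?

From (1): Nadia ∈ Legal.
(4): Wen ∉ Legal.
(5) (exactly one): Bao ∈ Legal.
(6) (exactly one): Dax ∉ Legal.
(7): Research already has 0, so the rest are out.
Suppose Dax ∈ Marketing: no assignment then satisfies all the clues, so Dax ∉ Marketing.

Dax: none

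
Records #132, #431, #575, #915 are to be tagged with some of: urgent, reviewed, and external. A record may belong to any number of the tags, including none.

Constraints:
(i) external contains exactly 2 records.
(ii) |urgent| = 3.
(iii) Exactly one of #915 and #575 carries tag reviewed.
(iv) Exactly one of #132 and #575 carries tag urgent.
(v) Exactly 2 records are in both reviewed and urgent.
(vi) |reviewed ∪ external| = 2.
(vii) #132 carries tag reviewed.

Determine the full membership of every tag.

From (vii): #132 ∈ reviewed.
Suppose #132 ∉ urgent: no assignment then satisfies all the clues, so #132 ∈ urgent.

urgent = {#132, #431, #915}; reviewed = {#132, #915}; external = {#132, #915}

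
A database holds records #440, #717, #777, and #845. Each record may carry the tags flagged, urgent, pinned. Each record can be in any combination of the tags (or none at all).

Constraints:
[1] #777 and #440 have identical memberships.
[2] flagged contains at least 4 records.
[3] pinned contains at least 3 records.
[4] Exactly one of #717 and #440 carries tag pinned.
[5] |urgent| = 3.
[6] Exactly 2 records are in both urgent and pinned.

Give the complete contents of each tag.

(2): only 4 candidates remain for flagged, so all are in.
Suppose #440 ∉ urgent: no assignment then satisfies all the clues, so #440 ∈ urgent.

flagged = {#440, #717, #777, #845}; urgent = {#440, #717, #777}; pinned = {#440, #777, #845}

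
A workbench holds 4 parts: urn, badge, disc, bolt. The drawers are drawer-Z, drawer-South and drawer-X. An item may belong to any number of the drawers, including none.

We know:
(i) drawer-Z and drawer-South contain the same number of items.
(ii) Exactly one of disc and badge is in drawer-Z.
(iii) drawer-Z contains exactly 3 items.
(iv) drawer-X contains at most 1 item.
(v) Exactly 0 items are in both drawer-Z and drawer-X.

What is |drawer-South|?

3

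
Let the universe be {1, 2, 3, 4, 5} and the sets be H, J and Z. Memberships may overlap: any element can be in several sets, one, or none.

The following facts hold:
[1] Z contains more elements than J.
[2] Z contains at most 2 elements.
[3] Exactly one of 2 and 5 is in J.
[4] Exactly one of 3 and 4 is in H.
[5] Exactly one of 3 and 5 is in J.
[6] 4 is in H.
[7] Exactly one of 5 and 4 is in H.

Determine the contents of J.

J = {5}

From (6): 4 ∈ H.
(4) (exactly one): 3 ∉ H.
(7) (exactly one): 5 ∉ H.
Suppose 1 ∈ J: no assignment then satisfies all the clues, so 1 ∉ J.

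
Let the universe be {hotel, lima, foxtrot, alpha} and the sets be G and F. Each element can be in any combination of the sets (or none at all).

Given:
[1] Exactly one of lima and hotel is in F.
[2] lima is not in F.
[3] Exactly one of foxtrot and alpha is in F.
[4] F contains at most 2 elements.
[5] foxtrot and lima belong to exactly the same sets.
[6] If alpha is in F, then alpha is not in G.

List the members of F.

From (2): lima ∉ F.
(1) (exactly one): hotel ∈ F.
(5): foxtrot matches lima: foxtrot ∉ F.
(3) (exactly one): alpha ∈ F.
(6): alpha ∉ G.

F = {alpha, hotel}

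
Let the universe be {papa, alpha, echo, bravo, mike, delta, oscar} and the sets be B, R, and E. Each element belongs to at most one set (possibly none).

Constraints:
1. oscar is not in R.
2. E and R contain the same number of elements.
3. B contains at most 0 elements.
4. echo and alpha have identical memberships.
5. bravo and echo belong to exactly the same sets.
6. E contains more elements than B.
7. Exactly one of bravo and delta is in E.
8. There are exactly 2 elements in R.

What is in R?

R = {mike, papa}

From (1): oscar ∉ R.
(3): B already has 0, so the rest are out.
Suppose papa ∉ R: no assignment then satisfies all the clues, so papa ∈ R.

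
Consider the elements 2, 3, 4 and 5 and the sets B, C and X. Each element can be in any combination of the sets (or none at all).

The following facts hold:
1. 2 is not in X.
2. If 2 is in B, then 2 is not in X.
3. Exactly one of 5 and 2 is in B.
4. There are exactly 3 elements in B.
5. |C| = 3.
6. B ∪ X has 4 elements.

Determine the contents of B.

B = {2, 3, 4}

From (1): 2 ∉ X.
Suppose 2 ∉ B: no assignment then satisfies all the clues, so 2 ∈ B.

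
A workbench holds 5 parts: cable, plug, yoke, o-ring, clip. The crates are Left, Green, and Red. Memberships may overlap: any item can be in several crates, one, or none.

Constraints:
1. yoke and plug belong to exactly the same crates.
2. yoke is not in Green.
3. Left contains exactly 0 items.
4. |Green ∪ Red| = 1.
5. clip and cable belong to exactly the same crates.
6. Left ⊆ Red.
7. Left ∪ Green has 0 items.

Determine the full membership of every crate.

Left = {}; Green = {}; Red = {o-ring}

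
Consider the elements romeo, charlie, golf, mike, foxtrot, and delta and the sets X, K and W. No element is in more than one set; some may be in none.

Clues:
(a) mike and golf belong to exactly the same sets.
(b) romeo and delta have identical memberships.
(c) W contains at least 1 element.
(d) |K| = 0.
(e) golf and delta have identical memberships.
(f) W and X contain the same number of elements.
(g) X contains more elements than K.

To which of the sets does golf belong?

golf: none

(d): K already has 0, so the rest are out.
Suppose golf ∈ X: no assignment then satisfies all the clues, so golf ∉ X.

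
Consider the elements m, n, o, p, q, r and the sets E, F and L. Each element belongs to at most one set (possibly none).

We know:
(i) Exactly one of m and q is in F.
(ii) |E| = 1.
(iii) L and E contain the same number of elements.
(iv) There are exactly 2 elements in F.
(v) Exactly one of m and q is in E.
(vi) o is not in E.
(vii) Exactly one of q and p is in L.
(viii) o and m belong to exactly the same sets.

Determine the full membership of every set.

E = {q}; F = {m, o}; L = {p}

From (vi): o ∉ E.
(viii): m matches o: m ∉ E.
(v) (exactly one): q ∈ E.
(vii) (exactly one): p ∈ L.
(i) (exactly one): m ∈ F.
(ii): E already has 1, so the rest are out.
(viii): o matches m: o ∈ F.
(iv): F already has 2, so the rest are out.
Suppose n ∈ L: no assignment then satisfies all the clues, so n ∉ L.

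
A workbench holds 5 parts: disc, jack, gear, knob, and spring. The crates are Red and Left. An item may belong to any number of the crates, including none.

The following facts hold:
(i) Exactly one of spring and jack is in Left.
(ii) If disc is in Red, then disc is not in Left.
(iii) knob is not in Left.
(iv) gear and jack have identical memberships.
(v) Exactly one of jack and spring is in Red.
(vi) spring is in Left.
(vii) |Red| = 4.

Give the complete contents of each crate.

Red = {disc, gear, jack, knob}; Left = {spring}

From (iii): knob ∉ Left.
From (vi): spring ∈ Left.
(i) (exactly one): jack ∉ Left.
(iv): gear matches jack: gear ∉ Left.
Suppose disc ∉ Red: no assignment then satisfies all the clues, so disc ∈ Red.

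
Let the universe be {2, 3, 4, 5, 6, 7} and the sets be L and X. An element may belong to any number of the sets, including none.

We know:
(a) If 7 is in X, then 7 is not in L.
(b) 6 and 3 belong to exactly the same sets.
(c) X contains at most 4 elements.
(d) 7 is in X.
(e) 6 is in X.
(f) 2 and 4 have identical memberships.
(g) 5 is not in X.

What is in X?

X = {3, 6, 7}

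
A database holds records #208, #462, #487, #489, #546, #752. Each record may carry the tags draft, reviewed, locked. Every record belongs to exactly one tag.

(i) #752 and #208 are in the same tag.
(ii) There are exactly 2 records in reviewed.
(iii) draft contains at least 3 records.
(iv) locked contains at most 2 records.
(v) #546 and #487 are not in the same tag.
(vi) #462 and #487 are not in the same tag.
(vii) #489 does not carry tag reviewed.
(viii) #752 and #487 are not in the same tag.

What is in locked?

locked = {#487}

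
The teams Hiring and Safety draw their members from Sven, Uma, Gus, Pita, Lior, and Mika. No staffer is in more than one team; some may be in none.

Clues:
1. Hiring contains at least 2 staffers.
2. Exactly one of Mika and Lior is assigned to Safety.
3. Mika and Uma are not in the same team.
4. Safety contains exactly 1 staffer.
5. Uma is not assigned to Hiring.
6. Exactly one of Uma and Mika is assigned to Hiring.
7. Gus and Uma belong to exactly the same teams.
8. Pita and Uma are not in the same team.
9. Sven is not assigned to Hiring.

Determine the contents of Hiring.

From (5): Uma ∉ Hiring.
From (9): Sven ∉ Hiring.
(6) (exactly one): Mika ∈ Hiring.
(7): Gus matches Uma: Gus ∉ Hiring.
(2) (exactly one): Lior ∈ Safety.
(4): Safety already has 1, so the rest are out.
(1): only 2 candidates remain for Hiring, so all are in.

Hiring = {Mika, Pita}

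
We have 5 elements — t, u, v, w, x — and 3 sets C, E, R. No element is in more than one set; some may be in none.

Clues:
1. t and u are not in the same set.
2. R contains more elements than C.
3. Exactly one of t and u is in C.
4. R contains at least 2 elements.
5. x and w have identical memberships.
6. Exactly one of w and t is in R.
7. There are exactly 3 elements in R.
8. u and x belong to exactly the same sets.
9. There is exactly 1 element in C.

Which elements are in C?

C = {t}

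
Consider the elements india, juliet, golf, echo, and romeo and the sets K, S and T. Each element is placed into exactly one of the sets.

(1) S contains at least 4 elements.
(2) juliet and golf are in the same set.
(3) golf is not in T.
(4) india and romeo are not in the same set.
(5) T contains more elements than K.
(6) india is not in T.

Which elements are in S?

S = {echo, golf, india, juliet}

From (3): golf ∉ T.
From (6): india ∉ T.
(2): juliet matches golf: juliet ∉ T.
Suppose india ∉ S: no assignment then satisfies all the clues, so india ∈ S.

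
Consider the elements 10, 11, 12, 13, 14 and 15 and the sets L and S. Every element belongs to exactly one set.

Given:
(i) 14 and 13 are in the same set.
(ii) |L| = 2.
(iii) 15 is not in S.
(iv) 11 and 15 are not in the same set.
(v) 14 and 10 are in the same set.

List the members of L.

L = {12, 15}

From (iii): 15 ∉ S.
Only one set left: 15 ∈ L.
(iv): 11 ∉ L.
Only one set left: 11 ∈ S.
Suppose 10 ∈ L: no assignment then satisfies all the clues, so 10 ∉ L.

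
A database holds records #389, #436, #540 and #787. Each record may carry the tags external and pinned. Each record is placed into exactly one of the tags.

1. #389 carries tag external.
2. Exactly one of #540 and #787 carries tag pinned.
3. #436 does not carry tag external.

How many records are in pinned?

2

From (1): #389 ∈ external.
From (3): #436 ∉ external.
Only one tag left: #436 ∈ pinned.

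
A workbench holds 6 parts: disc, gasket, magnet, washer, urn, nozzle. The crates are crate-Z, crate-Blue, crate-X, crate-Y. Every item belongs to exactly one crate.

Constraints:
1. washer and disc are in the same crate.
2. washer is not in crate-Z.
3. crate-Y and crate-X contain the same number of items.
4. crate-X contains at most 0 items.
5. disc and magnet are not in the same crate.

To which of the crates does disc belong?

disc: crate-Blue

From (2): washer ∉ crate-Z.
(1): disc matches washer: disc ∉ crate-Z.
(4): crate-X already has 0, so the rest are out.
Suppose disc ∉ crate-Blue: no assignment then satisfies all the clues, so disc ∈ crate-Blue.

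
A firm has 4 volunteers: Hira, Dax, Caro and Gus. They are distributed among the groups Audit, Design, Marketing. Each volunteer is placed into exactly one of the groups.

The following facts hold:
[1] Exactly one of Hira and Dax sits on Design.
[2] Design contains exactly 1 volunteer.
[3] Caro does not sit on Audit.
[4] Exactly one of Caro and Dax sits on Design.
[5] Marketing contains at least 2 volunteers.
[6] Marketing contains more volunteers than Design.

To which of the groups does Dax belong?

From (3): Caro ∉ Audit.
Suppose Dax ∈ Audit: no assignment then satisfies all the clues, so Dax ∉ Audit.

Dax: Design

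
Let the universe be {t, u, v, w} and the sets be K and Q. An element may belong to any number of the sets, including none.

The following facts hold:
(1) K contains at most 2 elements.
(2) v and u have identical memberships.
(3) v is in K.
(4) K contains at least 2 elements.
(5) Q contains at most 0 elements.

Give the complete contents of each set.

From (3): v ∈ K.
(2): u matches v: u ∈ K.
(5): Q already has 0, so the rest are out.
(1): K already has 2, so the rest are out.

K = {u, v}; Q = {}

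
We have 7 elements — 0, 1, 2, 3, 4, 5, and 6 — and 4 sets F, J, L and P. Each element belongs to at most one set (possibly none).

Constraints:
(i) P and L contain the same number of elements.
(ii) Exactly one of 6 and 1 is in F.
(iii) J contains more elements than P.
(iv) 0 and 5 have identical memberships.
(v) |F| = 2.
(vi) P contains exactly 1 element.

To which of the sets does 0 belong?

0: J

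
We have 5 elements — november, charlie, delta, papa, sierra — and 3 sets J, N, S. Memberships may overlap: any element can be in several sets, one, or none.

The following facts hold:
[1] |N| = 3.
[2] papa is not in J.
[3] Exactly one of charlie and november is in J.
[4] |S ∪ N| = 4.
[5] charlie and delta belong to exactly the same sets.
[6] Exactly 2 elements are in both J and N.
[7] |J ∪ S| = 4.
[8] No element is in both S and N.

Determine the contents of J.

J = {charlie, delta, sierra}

From (2): papa ∉ J.
Suppose november ∈ J: no assignment then satisfies all the clues, so november ∉ J.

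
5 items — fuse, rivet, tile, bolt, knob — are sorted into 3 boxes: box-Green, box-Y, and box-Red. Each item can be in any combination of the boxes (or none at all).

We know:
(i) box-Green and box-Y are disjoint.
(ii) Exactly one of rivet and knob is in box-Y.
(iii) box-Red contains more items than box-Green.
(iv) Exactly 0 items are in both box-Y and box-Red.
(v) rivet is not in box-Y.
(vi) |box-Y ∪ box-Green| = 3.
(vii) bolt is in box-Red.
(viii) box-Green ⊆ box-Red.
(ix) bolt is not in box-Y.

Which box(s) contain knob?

knob: box-Y

From (v): rivet ∉ box-Y.
From (vii): bolt ∈ box-Red.
From (ix): bolt ∉ box-Y.
(ii) (exactly one): knob ∈ box-Y.
(i) (disjoint): knob ∉ box-Green.
Suppose knob ∈ box-Red: no assignment then satisfies all the clues, so knob ∉ box-Red.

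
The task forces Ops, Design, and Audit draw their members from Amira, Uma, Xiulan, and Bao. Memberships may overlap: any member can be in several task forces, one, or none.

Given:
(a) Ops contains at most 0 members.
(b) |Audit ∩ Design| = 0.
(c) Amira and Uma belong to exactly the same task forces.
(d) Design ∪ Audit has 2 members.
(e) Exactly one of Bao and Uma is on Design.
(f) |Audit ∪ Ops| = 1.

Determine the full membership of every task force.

Ops = {}; Design = {Bao}; Audit = {Xiulan}

(a): Ops already has 0, so the rest are out.
Suppose Amira ∈ Design: no assignment then satisfies all the clues, so Amira ∉ Design.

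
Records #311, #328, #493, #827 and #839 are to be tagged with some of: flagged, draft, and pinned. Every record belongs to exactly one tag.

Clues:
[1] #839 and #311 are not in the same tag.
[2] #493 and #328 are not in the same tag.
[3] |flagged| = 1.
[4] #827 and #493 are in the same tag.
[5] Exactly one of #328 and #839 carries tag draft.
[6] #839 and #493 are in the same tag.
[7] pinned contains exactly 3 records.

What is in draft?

draft = {#328}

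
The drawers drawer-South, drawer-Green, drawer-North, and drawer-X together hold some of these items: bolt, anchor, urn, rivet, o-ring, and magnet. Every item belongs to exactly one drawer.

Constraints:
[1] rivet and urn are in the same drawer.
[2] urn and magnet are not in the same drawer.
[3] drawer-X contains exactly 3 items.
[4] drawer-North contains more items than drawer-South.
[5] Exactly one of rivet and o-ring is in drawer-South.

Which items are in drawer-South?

drawer-South = {o-ring}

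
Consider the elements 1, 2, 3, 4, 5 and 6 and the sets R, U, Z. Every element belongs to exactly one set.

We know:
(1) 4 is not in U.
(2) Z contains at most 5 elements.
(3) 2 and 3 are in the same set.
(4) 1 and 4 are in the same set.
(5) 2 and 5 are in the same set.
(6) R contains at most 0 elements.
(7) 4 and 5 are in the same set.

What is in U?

From (1): 4 ∉ U.
(4): 1 matches 4: 1 ∉ U.
(6): R already has 0, so the rest are out.
(7): 5 matches 4: 5 ∉ U.
Only one set left: 1 ∈ Z.
Only one set left: 4 ∈ Z.
Only one set left: 5 ∈ Z.
(5): 2 matches 5: 2 ∉ U.
(5): 2 matches 5: 2 ∈ Z.
(3): 3 matches 2: 3 ∉ U.
(3): 3 matches 2: 3 ∈ Z.
Only one set left: 6 ∈ U.

U = {6}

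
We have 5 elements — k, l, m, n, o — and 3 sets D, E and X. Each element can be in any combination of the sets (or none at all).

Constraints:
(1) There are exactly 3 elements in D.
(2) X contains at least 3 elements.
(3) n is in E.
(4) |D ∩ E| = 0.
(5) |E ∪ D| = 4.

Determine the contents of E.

E = {n}

From (3): n ∈ E.
Suppose k ∈ E: no assignment then satisfies all the clues, so k ∉ E.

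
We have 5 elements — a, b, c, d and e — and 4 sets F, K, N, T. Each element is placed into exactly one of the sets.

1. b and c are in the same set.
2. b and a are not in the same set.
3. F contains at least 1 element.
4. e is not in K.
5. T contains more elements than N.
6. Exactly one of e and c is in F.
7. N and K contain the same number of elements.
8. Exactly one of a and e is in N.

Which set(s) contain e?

e: F

From (4): e ∉ K.
Suppose e ∉ F: no assignment then satisfies all the clues, so e ∈ F.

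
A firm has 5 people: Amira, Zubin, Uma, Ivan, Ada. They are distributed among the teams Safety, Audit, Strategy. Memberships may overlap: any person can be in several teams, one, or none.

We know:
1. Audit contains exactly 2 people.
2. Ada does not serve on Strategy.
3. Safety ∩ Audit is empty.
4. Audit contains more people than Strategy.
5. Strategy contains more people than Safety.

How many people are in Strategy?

1

From (2): Ada ∉ Strategy.
Suppose Amira ∈ Safety: no assignment then satisfies all the clues, so Amira ∉ Safety.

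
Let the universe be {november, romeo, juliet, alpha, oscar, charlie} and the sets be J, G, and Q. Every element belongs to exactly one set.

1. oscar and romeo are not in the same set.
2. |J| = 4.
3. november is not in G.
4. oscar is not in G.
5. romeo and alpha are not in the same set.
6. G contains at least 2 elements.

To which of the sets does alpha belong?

alpha: J

From (3): november ∉ G.
From (4): oscar ∉ G.
Suppose alpha ∉ J: no assignment then satisfies all the clues, so alpha ∈ J.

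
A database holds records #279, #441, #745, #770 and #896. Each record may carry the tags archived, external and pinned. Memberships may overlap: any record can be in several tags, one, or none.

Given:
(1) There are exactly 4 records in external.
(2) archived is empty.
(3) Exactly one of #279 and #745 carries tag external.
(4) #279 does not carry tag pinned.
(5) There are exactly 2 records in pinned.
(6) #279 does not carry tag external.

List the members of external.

From (4): #279 ∉ pinned.
From (6): #279 ∉ external.
(1): only 4 candidates remain for external, so all are in.
(2): archived already has 0, so the rest are out.

external = {#441, #745, #770, #896}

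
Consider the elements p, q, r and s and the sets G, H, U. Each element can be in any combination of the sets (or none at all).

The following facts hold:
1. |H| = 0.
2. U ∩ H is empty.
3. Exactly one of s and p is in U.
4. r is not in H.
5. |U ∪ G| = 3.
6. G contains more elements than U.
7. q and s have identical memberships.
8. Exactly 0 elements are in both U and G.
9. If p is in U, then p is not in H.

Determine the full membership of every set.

From (4): r ∉ H.
(1): H already has 0, so the rest are out.
Suppose p ∈ G: no assignment then satisfies all the clues, so p ∉ G.

G = {q, s}; H = {}; U = {p}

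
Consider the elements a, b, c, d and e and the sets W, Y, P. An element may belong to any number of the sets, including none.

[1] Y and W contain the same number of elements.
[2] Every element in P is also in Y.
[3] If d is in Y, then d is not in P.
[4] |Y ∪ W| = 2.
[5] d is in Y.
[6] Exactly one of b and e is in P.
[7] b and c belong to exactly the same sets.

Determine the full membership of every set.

W = {d, e}; Y = {d, e}; P = {e}

From (5): d ∈ Y.
(3): d ∉ P.
Suppose a ∈ W: no assignment then satisfies all the clues, so a ∉ W.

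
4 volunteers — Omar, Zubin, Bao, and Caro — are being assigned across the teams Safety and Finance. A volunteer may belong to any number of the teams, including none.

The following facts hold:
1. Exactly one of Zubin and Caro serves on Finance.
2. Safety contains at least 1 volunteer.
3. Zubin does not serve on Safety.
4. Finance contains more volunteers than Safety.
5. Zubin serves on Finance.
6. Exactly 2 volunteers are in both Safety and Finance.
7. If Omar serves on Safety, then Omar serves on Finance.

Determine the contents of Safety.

Safety = {Bao, Omar}

From (3): Zubin ∉ Safety.
From (5): Zubin ∈ Finance.
(1) (exactly one): Caro ∉ Finance.
Suppose Omar ∉ Safety: no assignment then satisfies all the clues, so Omar ∈ Safety.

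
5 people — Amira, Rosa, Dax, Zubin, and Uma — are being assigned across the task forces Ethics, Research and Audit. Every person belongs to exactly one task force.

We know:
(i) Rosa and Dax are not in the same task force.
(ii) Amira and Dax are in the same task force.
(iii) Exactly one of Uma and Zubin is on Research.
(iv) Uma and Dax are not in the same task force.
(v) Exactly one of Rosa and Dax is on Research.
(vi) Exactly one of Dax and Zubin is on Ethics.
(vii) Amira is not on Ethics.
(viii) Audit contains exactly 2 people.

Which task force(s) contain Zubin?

Zubin: Ethics

From (vii): Amira ∉ Ethics.
(ii): Dax matches Amira: Dax ∉ Ethics.
(vi) (exactly one): Zubin ∈ Ethics.
(iii) (exactly one): Uma ∈ Research.
(iv): Dax ∉ Research.
(v) (exactly one): Rosa ∈ Research.
(viii): only 2 candidates remain for Audit, so all are in.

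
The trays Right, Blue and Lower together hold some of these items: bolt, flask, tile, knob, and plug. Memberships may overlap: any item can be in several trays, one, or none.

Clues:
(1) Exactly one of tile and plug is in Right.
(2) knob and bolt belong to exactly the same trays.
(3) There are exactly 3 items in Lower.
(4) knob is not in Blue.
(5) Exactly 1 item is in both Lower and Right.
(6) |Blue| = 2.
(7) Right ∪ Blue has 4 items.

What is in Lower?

From (4): knob ∉ Blue.
(2): bolt matches knob: bolt ∉ Blue.
Suppose bolt ∈ Lower: no assignment then satisfies all the clues, so bolt ∉ Lower.

Lower = {flask, plug, tile}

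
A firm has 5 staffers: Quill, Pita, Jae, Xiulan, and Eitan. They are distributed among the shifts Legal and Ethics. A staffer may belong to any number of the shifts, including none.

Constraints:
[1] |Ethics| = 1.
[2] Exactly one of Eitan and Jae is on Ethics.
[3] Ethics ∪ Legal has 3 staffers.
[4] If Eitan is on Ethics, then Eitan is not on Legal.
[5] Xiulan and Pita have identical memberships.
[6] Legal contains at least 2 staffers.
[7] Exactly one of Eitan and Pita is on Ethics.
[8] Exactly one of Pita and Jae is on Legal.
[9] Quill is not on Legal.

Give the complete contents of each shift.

Legal = {Pita, Xiulan}; Ethics = {Eitan}

From (9): Quill ∉ Legal.
Suppose Quill ∈ Ethics: no assignment then satisfies all the clues, so Quill ∉ Ethics.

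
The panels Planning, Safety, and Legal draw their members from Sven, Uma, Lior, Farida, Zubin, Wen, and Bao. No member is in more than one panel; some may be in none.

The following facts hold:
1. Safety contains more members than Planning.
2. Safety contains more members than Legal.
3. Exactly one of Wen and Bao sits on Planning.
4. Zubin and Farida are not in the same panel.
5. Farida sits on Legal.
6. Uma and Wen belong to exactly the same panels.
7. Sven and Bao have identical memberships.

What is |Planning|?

2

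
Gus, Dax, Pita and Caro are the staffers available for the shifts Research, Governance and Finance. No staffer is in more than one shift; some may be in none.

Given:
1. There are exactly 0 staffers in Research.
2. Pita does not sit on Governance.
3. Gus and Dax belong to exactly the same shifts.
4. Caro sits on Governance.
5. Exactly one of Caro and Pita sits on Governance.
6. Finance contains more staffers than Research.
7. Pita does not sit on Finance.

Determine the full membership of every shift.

Research = {}; Governance = {Caro}; Finance = {Dax, Gus}

From (2): Pita ∉ Governance.
From (4): Caro ∈ Governance.
From (7): Pita ∉ Finance.
(1): Research already has 0, so the rest are out.
Suppose Gus ∈ Governance: no assignment then satisfies all the clues, so Gus ∉ Governance.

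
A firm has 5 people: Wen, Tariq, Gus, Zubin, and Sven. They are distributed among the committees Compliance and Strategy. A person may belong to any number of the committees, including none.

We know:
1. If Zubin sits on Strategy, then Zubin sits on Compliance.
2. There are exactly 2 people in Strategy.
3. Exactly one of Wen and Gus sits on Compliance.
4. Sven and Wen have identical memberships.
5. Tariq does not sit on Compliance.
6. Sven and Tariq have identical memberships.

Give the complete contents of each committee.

Compliance = {Gus, Zubin}; Strategy = {Gus, Zubin}

From (5): Tariq ∉ Compliance.
(6): Sven matches Tariq: Sven ∉ Compliance.
(4): Wen matches Sven: Wen ∉ Compliance.
(3) (exactly one): Gus ∈ Compliance.
Suppose Wen ∈ Strategy: no assignment then satisfies all the clues, so Wen ∉ Strategy.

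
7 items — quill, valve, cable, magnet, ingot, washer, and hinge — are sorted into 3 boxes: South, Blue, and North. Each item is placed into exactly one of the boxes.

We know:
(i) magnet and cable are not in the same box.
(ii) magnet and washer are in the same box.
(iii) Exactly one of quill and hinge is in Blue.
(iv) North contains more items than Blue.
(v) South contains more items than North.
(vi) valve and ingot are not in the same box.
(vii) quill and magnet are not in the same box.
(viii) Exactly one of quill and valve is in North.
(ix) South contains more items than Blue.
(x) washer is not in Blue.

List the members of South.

South = {hinge, ingot, magnet, washer}

From (x): washer ∉ Blue.
(ii): magnet matches washer: magnet ∉ Blue.
Suppose quill ∈ South: no assignment then satisfies all the clues, so quill ∉ South.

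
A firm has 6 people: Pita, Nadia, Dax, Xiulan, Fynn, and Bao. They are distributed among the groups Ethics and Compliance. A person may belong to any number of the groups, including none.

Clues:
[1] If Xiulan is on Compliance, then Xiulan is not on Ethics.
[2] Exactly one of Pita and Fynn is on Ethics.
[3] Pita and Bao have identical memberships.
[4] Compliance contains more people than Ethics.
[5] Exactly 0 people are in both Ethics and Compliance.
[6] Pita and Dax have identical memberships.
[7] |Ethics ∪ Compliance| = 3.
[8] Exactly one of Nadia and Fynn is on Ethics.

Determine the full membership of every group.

Ethics = {Fynn}; Compliance = {Nadia, Xiulan}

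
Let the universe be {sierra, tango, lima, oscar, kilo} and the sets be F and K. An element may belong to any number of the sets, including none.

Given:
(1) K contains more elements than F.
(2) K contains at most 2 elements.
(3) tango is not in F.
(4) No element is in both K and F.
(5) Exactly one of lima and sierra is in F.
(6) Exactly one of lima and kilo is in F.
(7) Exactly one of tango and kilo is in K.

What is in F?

F = {lima}

From (3): tango ∉ F.
Suppose sierra ∈ F: no assignment then satisfies all the clues, so sierra ∉ F.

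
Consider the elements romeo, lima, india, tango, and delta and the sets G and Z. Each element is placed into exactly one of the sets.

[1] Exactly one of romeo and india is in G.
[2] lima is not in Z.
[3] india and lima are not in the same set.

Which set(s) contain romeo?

romeo: G

From (2): lima ∉ Z.
Only one set left: lima ∈ G.
(3): india ∉ G.
Only one set left: india ∈ Z.
(1) (exactly one): romeo ∈ G.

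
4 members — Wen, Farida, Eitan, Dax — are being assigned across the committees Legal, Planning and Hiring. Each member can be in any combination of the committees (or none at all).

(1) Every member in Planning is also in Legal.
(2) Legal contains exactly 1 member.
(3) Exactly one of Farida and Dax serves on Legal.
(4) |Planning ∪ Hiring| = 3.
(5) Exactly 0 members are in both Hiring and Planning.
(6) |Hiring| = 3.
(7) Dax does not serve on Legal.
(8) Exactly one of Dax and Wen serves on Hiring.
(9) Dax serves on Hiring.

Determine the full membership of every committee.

From (7): Dax ∉ Legal.
From (9): Dax ∈ Hiring.
(1) contrapositive: Dax ∉ Planning.
(3) (exactly one): Farida ∈ Legal.
(8) (exactly one): Wen ∉ Hiring.
(2): Legal already has 1, so the rest are out.
(6): only 3 candidates remain for Hiring, so all are in.
(1) contrapositive: Wen ∉ Planning.
(1) contrapositive: Eitan ∉ Planning.
Suppose Farida ∈ Planning: no assignment then satisfies all the clues, so Farida ∉ Planning.

Legal = {Farida}; Planning = {}; Hiring = {Dax, Eitan, Farida}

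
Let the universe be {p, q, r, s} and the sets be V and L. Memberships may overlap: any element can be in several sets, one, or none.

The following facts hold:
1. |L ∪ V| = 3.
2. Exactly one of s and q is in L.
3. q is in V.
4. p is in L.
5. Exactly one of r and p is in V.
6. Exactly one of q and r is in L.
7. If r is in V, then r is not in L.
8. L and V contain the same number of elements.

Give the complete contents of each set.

From (3): q ∈ V.
From (4): p ∈ L.
Suppose p ∈ V: no assignment then satisfies all the clues, so p ∉ V.

V = {q, r}; L = {p, q}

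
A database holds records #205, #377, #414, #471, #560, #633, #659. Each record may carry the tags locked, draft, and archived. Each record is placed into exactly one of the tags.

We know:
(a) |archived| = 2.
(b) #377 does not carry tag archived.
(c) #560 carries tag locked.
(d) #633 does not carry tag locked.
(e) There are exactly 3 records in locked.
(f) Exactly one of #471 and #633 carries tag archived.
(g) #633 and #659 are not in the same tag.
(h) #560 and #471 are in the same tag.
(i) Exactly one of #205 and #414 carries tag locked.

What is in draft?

draft = {#377, #659}

From (b): #377 ∉ archived.
From (c): #560 ∈ locked.
From (d): #633 ∉ locked.
(h): #471 matches #560: #471 ∈ locked.
(f) (exactly one): #633 ∈ archived.
(g): #659 ∉ archived.
Suppose #205 ∈ draft: no assignment then satisfies all the clues, so #205 ∉ draft.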